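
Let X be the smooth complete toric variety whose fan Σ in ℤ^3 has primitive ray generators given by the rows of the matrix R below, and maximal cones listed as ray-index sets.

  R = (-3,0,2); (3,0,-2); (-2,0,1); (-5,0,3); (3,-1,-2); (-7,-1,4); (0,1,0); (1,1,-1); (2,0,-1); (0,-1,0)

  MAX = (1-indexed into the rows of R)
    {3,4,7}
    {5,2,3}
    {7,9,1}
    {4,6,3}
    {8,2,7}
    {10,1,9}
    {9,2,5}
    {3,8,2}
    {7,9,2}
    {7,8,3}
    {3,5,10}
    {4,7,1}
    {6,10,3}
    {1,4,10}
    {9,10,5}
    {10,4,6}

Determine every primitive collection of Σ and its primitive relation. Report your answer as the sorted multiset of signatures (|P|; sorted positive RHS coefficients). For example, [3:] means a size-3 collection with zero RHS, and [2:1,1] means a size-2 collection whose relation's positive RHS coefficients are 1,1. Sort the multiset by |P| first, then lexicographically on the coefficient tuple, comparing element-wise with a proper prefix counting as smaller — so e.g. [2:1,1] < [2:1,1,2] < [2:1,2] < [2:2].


Δ(Σ) — 10 vertices, 23 min non-faces:

  • {1,2}:  v_{1} + v_{2} = 0  so sig = [2:]
  • {3,9}:  v_{3} + v_{9} = 0  so sig = [2:]
  • {7,10}:  v_{7} + v_{10} = 0  so sig = [2:]
  • {1,3}:  v_{1} + v_{3} = v_{4}  so sig = [2:1]
  • {1,5}:  v_{1} + v_{5} = v_{10}  so sig = [2:1]
  • {2,4}:  v_{2} + v_{4} = v_{3}  so sig = [2:1]
  • {2,10}:  v_{2} + v_{10} = v_{5}  so sig = [2:1]
  • {4,9}:  v_{4} + v_{9} = v_{1}  so sig = [2:1]
  • {5,7}:  v_{5} + v_{7} = v_{2}  so sig = [2:1]
  • {1,8}:  v_{1} + v_{8} = v_{3} + v_{7}  so sig = [2:1,1]
  • {4,5}:  v_{4} + v_{5} = v_{3} + v_{10}  so sig = [2:1,1]
  • {6,7}:  v_{6} + v_{7} = v_{3} + v_{4}  so sig = [2:1,1]
  • {6,9}:  v_{6} + v_{9} = v_{4} + v_{10}  so sig = [2:1,1]
  • {8,9}:  v_{8} + v_{9} = v_{2} + v_{7}  so sig = [2:1,1]
  • {8,10}:  v_{8} + v_{10} = v_{2} + v_{3}  so sig = [2:1,1]
  • {1,6}:  v_{1} + v_{6} = 2·v_{4} + v_{10}  so sig = [2:1,2]
  • {2,6}:  v_{2} + v_{6} = 2·v_{3} + v_{10}  so sig = [2:1,2]
  • {4,8}:  v_{4} + v_{8} = 2·v_{3} + v_{7}  so sig = [2:1,2]
  • {5,8}:  v_{5} + v_{8} = 2·v_{2} + v_{3}  so sig = [2:1,2]
  • {5,6}:  v_{5} + v_{6} = 2·v_{3} + 2·v_{10}  so sig = [2:2,2]
  • {6,8}:  v_{6} + v_{8} = 3·v_{3}  so sig = [2:3]
  • {2,3,7}:  v_{2} + v_{3} + v_{7} = v_{8}  so sig = [3:1]
  • {3,4,10}:  v_{3} + v_{4} + v_{10} = v_{6}  so sig = [3:1]

Signatures (|P|; sorted positive RHS coefficients), sorted:
{ [2:] ×3,  [2:1] ×6,  [2:1,1] ×6,  [2:1,2] ×4,  [2:2,2],  [2:3],  [3:1] ×2 }


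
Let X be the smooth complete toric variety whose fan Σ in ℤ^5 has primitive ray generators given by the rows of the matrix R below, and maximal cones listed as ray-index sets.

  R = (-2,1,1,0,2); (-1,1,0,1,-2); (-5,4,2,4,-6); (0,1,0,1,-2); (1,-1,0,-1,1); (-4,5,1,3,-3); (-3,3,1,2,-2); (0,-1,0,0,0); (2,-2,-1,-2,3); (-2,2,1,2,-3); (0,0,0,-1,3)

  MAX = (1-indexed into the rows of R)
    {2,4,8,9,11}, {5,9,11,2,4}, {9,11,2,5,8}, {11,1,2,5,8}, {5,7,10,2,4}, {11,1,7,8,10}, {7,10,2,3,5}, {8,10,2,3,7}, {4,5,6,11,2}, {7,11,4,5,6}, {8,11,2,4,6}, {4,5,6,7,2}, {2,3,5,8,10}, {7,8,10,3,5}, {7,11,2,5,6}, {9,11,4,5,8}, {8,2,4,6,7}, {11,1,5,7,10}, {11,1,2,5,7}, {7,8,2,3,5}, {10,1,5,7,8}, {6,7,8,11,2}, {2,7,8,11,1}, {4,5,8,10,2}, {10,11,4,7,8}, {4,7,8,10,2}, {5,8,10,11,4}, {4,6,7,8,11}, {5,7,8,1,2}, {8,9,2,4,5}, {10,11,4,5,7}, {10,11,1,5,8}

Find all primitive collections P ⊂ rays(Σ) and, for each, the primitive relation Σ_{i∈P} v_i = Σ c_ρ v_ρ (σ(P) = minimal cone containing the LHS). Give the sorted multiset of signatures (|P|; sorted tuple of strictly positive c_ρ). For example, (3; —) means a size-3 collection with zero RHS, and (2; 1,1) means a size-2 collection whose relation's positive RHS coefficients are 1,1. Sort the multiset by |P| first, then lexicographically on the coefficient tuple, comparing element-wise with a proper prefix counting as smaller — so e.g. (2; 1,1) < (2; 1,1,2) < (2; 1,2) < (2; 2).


20 minimal non-faces of Δ(Σ) (on 11 rays):

  • {9,10}:  v_{9} + v_{10} = 0  so sig = (2; —)
  • {1,4}:  v_{1} + v_{4} = v_{10} + v_{11}  so sig = (2; 1,1)
  • {7,9}:  v_{7} + v_{9} = v_{2} + v_{11}  so sig = (2; 1,1)
  • {3,9}:  v_{3} + v_{9} = v_{2} + v_{5} + v_{7} + v_{8}  so sig = (2; 1,1,1,1)
  • {1,9}:  v_{1} + v_{9} = v_{2} + v_{5} + v_{8} + 2·v_{11}  so sig = (2; 1,1,1,2)
  • {3,6}:  v_{3} + v_{6} = v_{2} + 2·v_{7} + v_{10}  so sig = (2; 1,1,2)
  • {3,11}:  v_{3} + v_{11} = v_{5} + 2·v_{7} + v_{8}  so sig = (2; 1,1,2)
  • {1,6}:  v_{1} + v_{6} = 2·v_{7} + v_{11}  so sig = (2; 1,2)
  • {3,4}:  v_{3} + v_{4} = v_{2} + 2·v_{10}  so sig = (2; 1,2)
  • {6,10}:  v_{6} + v_{10} = v_{4} + 2·v_{7}  so sig = (2; 1,2)
  • {6,9}:  v_{6} + v_{9} = 2·v_{2} + v_{4} + 2·v_{11}  so sig = (2; 1,2,2)
  • {1,3}:  v_{1} + v_{3} = 2·v_{5} + 3·v_{7} + 2·v_{8}  so sig = (2; 2,2,3)
  • {2,10,11}:  v_{2} + v_{10} + v_{11} = v_{7}  so sig = (3; 1)
  • {5,6,8}:  v_{5} + v_{6} + v_{8} = v_{7}  so sig = (3; 1)
  • {1,2,10}:  v_{1} + v_{2} + v_{10} = v_{5} + 2·v_{7} + v_{8}  so sig = (3; 1,1,2)
  • {2,4,7,11}:  v_{2} + v_{4} + v_{7} + v_{11} = v_{6}  so sig = (4; 1)
  • {4,5,7,8}:  v_{4} + v_{5} + v_{7} + v_{8} = v_{10}  so sig = (4; 1)
  • {5,7,8,11}:  v_{5} + v_{7} + v_{8} + v_{11} = v_{1}  so sig = (4; 1)
  • {2,4,5,8,11}:  v_{2} + v_{4} + v_{5} + v_{8} + v_{11} = 0  so sig = (5; —)
  • {2,5,7,8,10}:  v_{2} + v_{5} + v_{7} + v_{8} + v_{10} = v_{3}  so sig = (5; 1)

so the primitive-relation signature multiset is
{ (2; —),  (2; 1,1) ×2,  (2; 1,1,1,1),  (2; 1,1,1,2),  (2; 1,1,2) ×2,  (2; 1,2) ×3,  (2; 1,2,2),  (2; 2,2,3),  (3; 1) ×2,  (3; 1,1,2),  (4; 1) ×3,  (5; —),  (5; 1) }


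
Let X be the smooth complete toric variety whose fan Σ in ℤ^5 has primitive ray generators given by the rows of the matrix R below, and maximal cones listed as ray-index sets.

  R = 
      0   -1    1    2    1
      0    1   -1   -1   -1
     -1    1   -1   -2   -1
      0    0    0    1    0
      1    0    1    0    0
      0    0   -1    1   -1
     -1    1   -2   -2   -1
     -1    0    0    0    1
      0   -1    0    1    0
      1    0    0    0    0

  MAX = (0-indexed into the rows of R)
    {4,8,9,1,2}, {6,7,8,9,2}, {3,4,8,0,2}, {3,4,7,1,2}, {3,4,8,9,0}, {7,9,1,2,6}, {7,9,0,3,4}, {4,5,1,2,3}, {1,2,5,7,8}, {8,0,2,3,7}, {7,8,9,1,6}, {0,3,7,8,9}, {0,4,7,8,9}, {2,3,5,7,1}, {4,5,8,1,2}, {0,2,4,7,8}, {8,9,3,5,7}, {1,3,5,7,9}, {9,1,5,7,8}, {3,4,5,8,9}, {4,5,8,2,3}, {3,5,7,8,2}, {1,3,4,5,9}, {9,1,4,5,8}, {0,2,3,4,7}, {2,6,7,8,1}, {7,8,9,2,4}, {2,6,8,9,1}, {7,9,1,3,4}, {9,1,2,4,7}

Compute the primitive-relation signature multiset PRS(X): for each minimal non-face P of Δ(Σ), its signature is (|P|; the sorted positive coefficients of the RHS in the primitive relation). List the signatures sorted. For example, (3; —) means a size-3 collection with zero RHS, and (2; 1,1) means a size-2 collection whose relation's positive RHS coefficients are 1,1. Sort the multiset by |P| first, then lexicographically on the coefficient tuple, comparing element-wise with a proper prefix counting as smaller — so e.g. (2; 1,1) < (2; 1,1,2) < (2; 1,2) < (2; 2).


Minimal non-faces — 14 found among 10 rays, 30 max cones:

  {0,1}:  v_{0} + v_{1} = v_{3}  ⇒ sig = (2; 1)
  {4,6}:  v_{4} + v_{6} = v_{2} + v_{9}  ⇒ sig = (2; 1,1)
  {0,6}:  v_{0} + v_{6} = v_{1} + v_{7} + v_{8}  ⇒ sig = (2; 1,1,1)
  {3,6}:  v_{3} + v_{6} = 2·v_{1} + v_{7} + v_{8}  ⇒ sig = (2; 1,1,2)
  {0,5}:  v_{0} + v_{5} = 2·v_{3} + v_{8}  ⇒ sig = (2; 1,2)
  {5,6}:  v_{5} + v_{6} = 3·v_{1} + v_{7} + 2·v_{8}  ⇒ sig = (2; 1,2,3)
  {0,2,9}:  v_{0} + v_{2} + v_{9} = 0  ⇒ sig = (3; —)
  {1,3,8}:  v_{1} + v_{3} + v_{8} = v_{5}  ⇒ sig = (3; 1)
  {2,3,9}:  v_{2} + v_{3} + v_{9} = v_{1}  ⇒ sig = (3; 1)
  {4,5,7}:  v_{4} + v_{5} + v_{7} = v_{3}  ⇒ sig = (3; 1)
  {2,5,9}:  v_{2} + v_{5} + v_{9} = 2·v_{1} + v_{8}  ⇒ sig = (3; 1,2)
  {1,4,7,8}:  v_{1} + v_{4} + v_{7} + v_{8} = 0  ⇒ sig = (4; —)
  {3,4,7,8}:  v_{3} + v_{4} + v_{7} + v_{8} = v_{0}  ⇒ sig = (4; 1)
  {1,2,7,8,9}:  v_{1} + v_{2} + v_{7} + v_{8} + v_{9} = v_{6}  ⇒ sig = (5; 1)

Sorted signature multiset PRS(X):
{ (2; 1),  (2; 1,1),  (2; 1,1,1),  (2; 1,1,2),  (2; 1,2),  (2; 1,2,3),  (3; —),  (3; 1) ×3,  (3; 1,2),  (4; —),  (4; 1),  (5; 1) }


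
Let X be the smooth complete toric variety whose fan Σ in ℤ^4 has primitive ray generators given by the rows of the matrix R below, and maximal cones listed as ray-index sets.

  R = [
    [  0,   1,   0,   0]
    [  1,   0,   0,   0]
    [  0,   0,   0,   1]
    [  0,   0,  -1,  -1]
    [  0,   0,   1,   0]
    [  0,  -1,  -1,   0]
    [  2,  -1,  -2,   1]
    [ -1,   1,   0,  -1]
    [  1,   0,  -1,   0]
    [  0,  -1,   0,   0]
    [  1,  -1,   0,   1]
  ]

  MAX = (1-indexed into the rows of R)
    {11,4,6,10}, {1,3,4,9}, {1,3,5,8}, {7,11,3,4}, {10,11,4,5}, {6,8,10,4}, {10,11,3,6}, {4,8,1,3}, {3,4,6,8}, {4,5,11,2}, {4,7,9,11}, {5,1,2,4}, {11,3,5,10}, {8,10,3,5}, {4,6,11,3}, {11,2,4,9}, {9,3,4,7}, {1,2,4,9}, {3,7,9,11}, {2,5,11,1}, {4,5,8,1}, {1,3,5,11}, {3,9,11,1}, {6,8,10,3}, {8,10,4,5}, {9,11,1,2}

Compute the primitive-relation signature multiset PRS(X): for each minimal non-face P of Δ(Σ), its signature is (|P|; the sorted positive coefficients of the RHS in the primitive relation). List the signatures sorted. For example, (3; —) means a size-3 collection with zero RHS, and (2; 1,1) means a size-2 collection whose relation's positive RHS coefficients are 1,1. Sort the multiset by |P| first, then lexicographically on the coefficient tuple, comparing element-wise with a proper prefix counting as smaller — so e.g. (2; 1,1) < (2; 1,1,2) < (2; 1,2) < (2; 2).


|primitive collections| = 22. Relations:

  {1,10}:  v_{1} + v_{10} = 0  ⟹  sig = (2; —)
  {8,11}:  v_{8} + v_{11} = 0  ⟹  sig = (2; —)
  {5,6}:  v_{5} + v_{6} = v_{10}  ⟹  sig = (2; 1)
  {5,9}:  v_{5} + v_{9} = v_{2}  ⟹  sig = (2; 1)
  {1,6}:  v_{1} + v_{6} = v_{3} + v_{4}  ⟹  sig = (2; 1,1)
  {2,3}:  v_{2} + v_{3} = v_{1} + v_{11}  ⟹  sig = (2; 1,1)
  {2,6}:  v_{2} + v_{6} = v_{4} + v_{11}  ⟹  sig = (2; 1,1)
  {5,7}:  v_{5} + v_{7} = v_{9} + v_{11}  ⟹  sig = (2; 1,1)
  {8,9}:  v_{8} + v_{9} = v_{1} + v_{4}  ⟹  sig = (2; 1,1)
  {9,10}:  v_{9} + v_{10} = v_{4} + v_{11}  ⟹  sig = (2; 1,1)
  {2,8}:  v_{2} + v_{8} = v_{1} + v_{4} + v_{5}  ⟹  sig = (2; 1,1,1)
  {2,10}:  v_{2} + v_{10} = v_{4} + v_{5} + v_{11}  ⟹  sig = (2; 1,1,1)
  {7,8}:  v_{7} + v_{8} = v_{3} + v_{4} + v_{9}  ⟹  sig = (2; 1,1,1)
  {6,9}:  v_{6} + v_{9} = v_{3} + 2·v_{4} + v_{11}  ⟹  sig = (2; 1,1,2)
  {1,7}:  v_{1} + v_{7} = v_{3} + 2·v_{9}  ⟹  sig = (2; 1,2)
  {2,7}:  v_{2} + v_{7} = 2·v_{9} + v_{11}  ⟹  sig = (2; 1,2)
  {7,10}:  v_{7} + v_{10} = v_{3} + 2·v_{4} + 2·v_{11}  ⟹  sig = (2; 1,2,2)
  {6,7}:  v_{6} + v_{7} = 2·v_{3} + 3·v_{4} + 2·v_{11}  ⟹  sig = (2; 2,2,3)
  {3,4,5}:  v_{3} + v_{4} + v_{5} = 0  ⟹  sig = (3; —)
  {1,4,11}:  v_{1} + v_{4} + v_{11} = v_{9}  ⟹  sig = (3; 1)
  {3,4,10}:  v_{3} + v_{4} + v_{10} = v_{6}  ⟹  sig = (3; 1)
  {3,4,9,11}:  v_{3} + v_{4} + v_{9} + v_{11} = v_{7}  ⟹  sig = (4; 1)

Hence PRS(X_Σ) =
    (2; —)
    (2; —)
    (2; 1)
    (2; 1)
    (2; 1,1)
    (2; 1,1)
    (2; 1,1)
    (2; 1,1)
    (2; 1,1)
    (2; 1,1)
    (2; 1,1,1)
    (2; 1,1,1)
    (2; 1,1,1)
    (2; 1,1,2)
    (2; 1,2)
    (2; 1,2)
    (2; 1,2,2)
    (2; 2,2,3)
    (3; —)
    (3; 1)
    (3; 1)
    (4; 1)


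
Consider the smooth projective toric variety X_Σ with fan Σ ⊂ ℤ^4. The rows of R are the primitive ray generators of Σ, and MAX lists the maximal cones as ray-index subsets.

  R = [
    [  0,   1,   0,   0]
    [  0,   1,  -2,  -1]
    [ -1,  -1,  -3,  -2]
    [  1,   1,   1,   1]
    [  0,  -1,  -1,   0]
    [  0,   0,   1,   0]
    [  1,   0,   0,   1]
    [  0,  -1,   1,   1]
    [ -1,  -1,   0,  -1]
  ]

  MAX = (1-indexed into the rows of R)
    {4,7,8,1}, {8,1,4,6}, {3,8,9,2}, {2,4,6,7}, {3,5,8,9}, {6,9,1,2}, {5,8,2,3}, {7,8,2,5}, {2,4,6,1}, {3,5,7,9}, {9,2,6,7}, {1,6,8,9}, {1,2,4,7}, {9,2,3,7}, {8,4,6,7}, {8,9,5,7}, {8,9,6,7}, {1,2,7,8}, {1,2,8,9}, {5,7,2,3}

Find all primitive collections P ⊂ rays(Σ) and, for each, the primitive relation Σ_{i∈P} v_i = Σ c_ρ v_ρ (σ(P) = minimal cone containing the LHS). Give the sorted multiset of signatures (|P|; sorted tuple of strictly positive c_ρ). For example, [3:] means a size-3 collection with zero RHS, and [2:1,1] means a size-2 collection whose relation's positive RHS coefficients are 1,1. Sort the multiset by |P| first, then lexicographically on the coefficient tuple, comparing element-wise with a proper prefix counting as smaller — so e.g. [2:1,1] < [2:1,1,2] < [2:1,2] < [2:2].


Δ(Σ) — 9 vertices, 14 min non-faces:

  • {4,5}:  v_{4} + v_{5} = v_{7}  ⟹  sig = [2:1]
  • {4,9}:  v_{4} + v_{9} = v_{6}  ⟹  sig = [2:1]
  • {1,5}:  v_{1} + v_{5} = v_{2} + v_{8}  ⟹  sig = [2:1,1]
  • {5,6}:  v_{5} + v_{6} = v_{7} + v_{9}  ⟹  sig = [2:1,1]
  • {3,4}:  v_{3} + v_{4} = v_{2} + v_{7} + v_{9}  ⟹  sig = [2:1,1,1]
  • {1,3}:  v_{1} + v_{3} = 2·v_{2} + v_{8} + v_{9}  ⟹  sig = [2:1,1,2]
  • {3,6}:  v_{3} + v_{6} = v_{2} + v_{7} + 2·v_{9}  ⟹  sig = [2:1,1,2]
  • {1,7,9}:  v_{1} + v_{7} + v_{9} = 0  ⟹  sig = [3:]
  • {2,6,8}:  v_{2} + v_{6} + v_{8} = 0  ⟹  sig = [3:]
  • {1,6,7}:  v_{1} + v_{6} + v_{7} = v_{4}  ⟹  sig = [3:1]
  • {2,5,9}:  v_{2} + v_{5} + v_{9} = v_{3}  ⟹  sig = [3:1]
  • {2,4,8}:  v_{2} + v_{4} + v_{8} = v_{1} + v_{7}  ⟹  sig = [3:1,1]
  • {3,7,8}:  v_{3} + v_{7} + v_{8} = 2·v_{5}  ⟹  sig = [3:2]
  • {2,7,8,9}:  v_{2} + v_{7} + v_{8} + v_{9} = v_{5}  ⟹  sig = [4:1]

Hence PRS(X_Σ) =
[[2:1], [2:1], [2:1,1], [2:1,1], [2:1,1,1], [2:1,1,2], [2:1,1,2], [3:], [3:], [3:1], [3:1], [3:1,1], [3:2], [4:1]]


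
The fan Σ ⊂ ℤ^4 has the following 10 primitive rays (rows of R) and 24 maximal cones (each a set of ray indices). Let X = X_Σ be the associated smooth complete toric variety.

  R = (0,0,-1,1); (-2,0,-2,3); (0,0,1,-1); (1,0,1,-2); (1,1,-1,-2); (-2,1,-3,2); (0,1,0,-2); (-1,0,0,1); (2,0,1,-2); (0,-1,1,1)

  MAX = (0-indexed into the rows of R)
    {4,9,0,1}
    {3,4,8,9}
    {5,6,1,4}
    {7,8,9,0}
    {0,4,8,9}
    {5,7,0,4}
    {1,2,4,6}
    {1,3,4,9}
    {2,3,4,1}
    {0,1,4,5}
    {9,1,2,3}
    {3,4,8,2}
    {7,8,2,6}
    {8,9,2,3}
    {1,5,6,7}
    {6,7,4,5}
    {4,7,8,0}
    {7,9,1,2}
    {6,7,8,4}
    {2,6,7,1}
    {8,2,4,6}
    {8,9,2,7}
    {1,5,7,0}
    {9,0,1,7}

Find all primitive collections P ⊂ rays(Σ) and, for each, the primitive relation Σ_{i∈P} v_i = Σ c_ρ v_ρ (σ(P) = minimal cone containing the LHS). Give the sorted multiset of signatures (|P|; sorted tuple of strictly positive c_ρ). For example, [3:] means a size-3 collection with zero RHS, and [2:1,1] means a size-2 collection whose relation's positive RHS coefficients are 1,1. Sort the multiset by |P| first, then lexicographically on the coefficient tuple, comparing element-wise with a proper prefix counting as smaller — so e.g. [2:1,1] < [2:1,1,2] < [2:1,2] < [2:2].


15 minimal non-faces of Δ(Σ) (on 10 rays):

  P={0,2}:  v_{0} + v_{2} = 0  so sig = [2:]
  P={1,8}:  v_{1} + v_{8} = v_{0}  so sig = [2:1]
  P={3,7}:  v_{3} + v_{7} = v_{2}  so sig = [2:1]
  P={5,9}:  v_{5} + v_{9} = v_{1}  so sig = [2:1]
  P={6,9}:  v_{6} + v_{9} = v_{2}  so sig = [2:1]
  P={0,3}:  v_{0} + v_{3} = v_{4} + v_{9}  so sig = [2:1,1]
  P={0,6}:  v_{0} + v_{6} = v_{4} + v_{7}  so sig = [2:1,1]
  P={2,5}:  v_{2} + v_{5} = v_{1} + v_{6}  so sig = [2:1,1]
  P={3,5}:  v_{3} + v_{5} = v_{1} + v_{2} + v_{4}  so sig = [2:1,1,1]
  P={5,8}:  v_{5} + v_{8} = v_{0} + v_{4} + v_{7}  so sig = [2:1,1,1]
  P={3,6}:  v_{3} + v_{6} = 2·v_{2} + v_{4}  so sig = [2:1,2]
  P={4,7,9}:  v_{4} + v_{7} + v_{9} = 0  so sig = [3:]
  P={1,4,7}:  v_{1} + v_{4} + v_{7} = v_{5}  so sig = [3:1]
  P={2,4,7}:  v_{2} + v_{4} + v_{7} = v_{6}  so sig = [3:1]
  P={2,4,9}:  v_{2} + v_{4} + v_{9} = v_{3}  so sig = [3:1]

so the primitive-relation signature multiset is
    [2:]
    [2:1]
    [2:1]
    [2:1]
    [2:1]
    [2:1,1]
    [2:1,1]
    [2:1,1]
    [2:1,1,1]
    [2:1,1,1]
    [2:1,2]
    [3:]
    [3:1]
    [3:1]
    [3:1]


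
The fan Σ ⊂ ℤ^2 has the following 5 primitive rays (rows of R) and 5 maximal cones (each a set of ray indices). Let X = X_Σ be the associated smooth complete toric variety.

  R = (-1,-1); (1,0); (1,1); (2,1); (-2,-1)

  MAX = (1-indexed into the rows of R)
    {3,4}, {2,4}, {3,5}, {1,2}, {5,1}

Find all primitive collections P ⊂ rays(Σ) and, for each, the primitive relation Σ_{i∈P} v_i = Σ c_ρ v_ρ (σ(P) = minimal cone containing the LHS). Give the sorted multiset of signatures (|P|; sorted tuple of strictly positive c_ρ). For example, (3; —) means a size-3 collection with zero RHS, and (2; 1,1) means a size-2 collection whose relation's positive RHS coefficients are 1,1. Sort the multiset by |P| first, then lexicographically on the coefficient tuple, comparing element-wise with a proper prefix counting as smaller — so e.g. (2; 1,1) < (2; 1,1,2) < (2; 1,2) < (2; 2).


Primitive collections (5):

  P = {1,3}:  v_{1} + v_{3} = 0  →  sig = (2; —)
  P = {4,5}:  v_{4} + v_{5} = 0  →  sig = (2; —)
  P = {1,4}:  v_{1} + v_{4} = v_{2}  →  sig = (2; 1)
  P = {2,3}:  v_{2} + v_{3} = v_{4}  →  sig = (2; 1)
  P = {2,5}:  v_{2} + v_{5} = v_{1}  →  sig = (2; 1)

Signatures (|P|; sorted positive RHS coefficients), sorted:
[(2; —), (2; —), (2; 1), (2; 1), (2; 1)]


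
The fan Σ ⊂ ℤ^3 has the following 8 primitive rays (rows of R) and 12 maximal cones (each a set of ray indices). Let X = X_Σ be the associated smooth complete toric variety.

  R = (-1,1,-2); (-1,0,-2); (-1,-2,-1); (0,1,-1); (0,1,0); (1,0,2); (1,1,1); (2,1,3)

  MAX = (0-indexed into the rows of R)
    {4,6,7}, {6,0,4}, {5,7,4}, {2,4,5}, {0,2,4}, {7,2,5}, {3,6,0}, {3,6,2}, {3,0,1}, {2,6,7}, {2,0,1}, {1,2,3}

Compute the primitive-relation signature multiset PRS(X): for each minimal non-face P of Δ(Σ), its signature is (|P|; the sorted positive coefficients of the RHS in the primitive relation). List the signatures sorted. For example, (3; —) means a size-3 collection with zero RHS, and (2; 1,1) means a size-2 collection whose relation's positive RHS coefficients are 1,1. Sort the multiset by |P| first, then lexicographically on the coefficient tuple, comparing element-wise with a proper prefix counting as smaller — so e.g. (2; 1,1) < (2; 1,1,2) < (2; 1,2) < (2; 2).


The 14 primitive collections of Σ (r=8, n=3):

  P = {1,5}:  v_{1} + v_{5} = 0  so sig = (2; —)
  P = {0,5}:  v_{0} + v_{5} = v_{4}  so sig = (2; 1)
  P = {1,4}:  v_{1} + v_{4} = v_{0}  so sig = (2; 1)
  P = {1,6}:  v_{1} + v_{6} = v_{3}  so sig = (2; 1)
  P = {1,7}:  v_{1} + v_{7} = v_{6}  so sig = (2; 1)
  P = {3,5}:  v_{3} + v_{5} = v_{6}  so sig = (2; 1)
  P = {5,6}:  v_{5} + v_{6} = v_{7}  so sig = (2; 1)
  P = {0,7}:  v_{0} + v_{7} = v_{4} + v_{6}  so sig = (2; 1,1)
  P = {3,4}:  v_{3} + v_{4} = v_{0} + v_{6}  so sig = (2; 1,1)
  P = {3,7}:  v_{3} + v_{7} = 2·v_{6}  so sig = (2; 2)
  P = {2,4,6}:  v_{2} + v_{4} + v_{6} = 0  so sig = (3; —)
  P = {0,2,6}:  v_{0} + v_{2} + v_{6} = v_{1}  so sig = (3; 1)
  P = {2,4,7}:  v_{2} + v_{4} + v_{7} = v_{5}  so sig = (3; 1)
  P = {0,2,3}:  v_{0} + v_{2} + v_{3} = 2·v_{1}  so sig = (3; 2)

so the primitive-relation signature multiset is
    (2; —)
    (2; 1)
    (2; 1)
    (2; 1)
    (2; 1)
    (2; 1)
    (2; 1)
    (2; 1,1)
    (2; 1,1)
    (2; 2)
    (3; —)
    (3; 1)
    (3; 1)
    (3; 2)


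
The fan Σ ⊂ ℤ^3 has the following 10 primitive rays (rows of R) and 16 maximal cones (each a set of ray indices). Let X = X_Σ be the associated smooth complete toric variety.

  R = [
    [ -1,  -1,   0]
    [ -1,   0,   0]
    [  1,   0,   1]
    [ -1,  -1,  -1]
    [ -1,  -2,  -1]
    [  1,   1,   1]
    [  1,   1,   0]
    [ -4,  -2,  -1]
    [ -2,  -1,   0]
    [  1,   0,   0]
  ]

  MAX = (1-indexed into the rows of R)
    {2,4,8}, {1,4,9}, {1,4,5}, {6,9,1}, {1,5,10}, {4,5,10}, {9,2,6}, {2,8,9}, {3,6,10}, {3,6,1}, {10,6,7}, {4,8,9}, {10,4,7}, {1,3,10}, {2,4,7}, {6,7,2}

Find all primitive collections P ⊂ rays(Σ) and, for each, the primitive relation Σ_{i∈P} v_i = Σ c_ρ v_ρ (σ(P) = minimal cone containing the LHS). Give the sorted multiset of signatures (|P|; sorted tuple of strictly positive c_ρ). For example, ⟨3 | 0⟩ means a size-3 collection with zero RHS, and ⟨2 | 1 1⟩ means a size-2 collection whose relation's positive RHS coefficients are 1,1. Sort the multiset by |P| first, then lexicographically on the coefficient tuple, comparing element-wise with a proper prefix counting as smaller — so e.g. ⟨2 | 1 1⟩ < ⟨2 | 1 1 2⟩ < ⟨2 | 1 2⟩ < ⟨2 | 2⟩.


24 minimal non-faces of Δ(Σ) (on 10 rays):

  P = {1,7}:  v_{1} + v_{7} = 0  ⇒ sig = ⟨2 | 0⟩
  P = {2,10}:  v_{2} + v_{10} = 0  ⇒ sig = ⟨2 | 0⟩
  P = {4,6}:  v_{4} + v_{6} = 0  ⇒ sig = ⟨2 | 0⟩
  P = {1,2}:  v_{1} + v_{2} = v_{9}  ⇒ sig = ⟨2 | 1⟩
  P = {7,9}:  v_{7} + v_{9} = v_{2}  ⇒ sig = ⟨2 | 1⟩
  P = {9,10}:  v_{9} + v_{10} = v_{1}  ⇒ sig = ⟨2 | 1⟩
  P = {2,3}:  v_{2} + v_{3} = v_{1} + v_{6}  ⇒ sig = ⟨2 | 1 1⟩
  P = {2,5}:  v_{2} + v_{5} = v_{1} + v_{4}  ⇒ sig = ⟨2 | 1 1⟩
  P = {3,4}:  v_{3} + v_{4} = v_{1} + v_{10}  ⇒ sig = ⟨2 | 1 1⟩
  P = {3,7}:  v_{3} + v_{7} = v_{6} + v_{10}  ⇒ sig = ⟨2 | 1 1⟩
  P = {3,8}:  v_{3} + v_{8} = v_{1} + v_{9}  ⇒ sig = ⟨2 | 1 1⟩
  P = {5,6}:  v_{5} + v_{6} = v_{1} + v_{10}  ⇒ sig = ⟨2 | 1 1⟩
  P = {5,7}:  v_{5} + v_{7} = v_{4} + v_{10}  ⇒ sig = ⟨2 | 1 1⟩
  P = {6,8}:  v_{6} + v_{8} = v_{2} + v_{9}  ⇒ sig = ⟨2 | 1 1⟩
  P = {8,10}:  v_{8} + v_{10} = v_{4} + v_{9}  ⇒ sig = ⟨2 | 1 1⟩
  P = {5,8}:  v_{5} + v_{8} = v_{1} + 2·v_{4} + v_{9}  ⇒ sig = ⟨2 | 1 1 2⟩
  P = {1,8}:  v_{1} + v_{8} = v_{4} + 2·v_{9}  ⇒ sig = ⟨2 | 1 2⟩
  P = {3,9}:  v_{3} + v_{9} = 2·v_{1} + v_{6}  ⇒ sig = ⟨2 | 1 2⟩
  P = {5,9}:  v_{5} + v_{9} = 2·v_{1} + v_{4}  ⇒ sig = ⟨2 | 1 2⟩
  P = {7,8}:  v_{7} + v_{8} = 2·v_{2} + v_{4}  ⇒ sig = ⟨2 | 1 2⟩
  P = {3,5}:  v_{3} + v_{5} = 2·v_{1} + 2·v_{10}  ⇒ sig = ⟨2 | 2 2⟩
  P = {1,4,10}:  v_{1} + v_{4} + v_{10} = v_{5}  ⇒ sig = ⟨3 | 1⟩
  P = {1,6,10}:  v_{1} + v_{6} + v_{10} = v_{3}  ⇒ sig = ⟨3 | 1⟩
  P = {2,4,9}:  v_{2} + v_{4} + v_{9} = v_{8}  ⇒ sig = ⟨3 | 1⟩

Sorted signature multiset PRS(X):
[⟨2 | 0⟩, ⟨2 | 0⟩, ⟨2 | 0⟩, ⟨2 | 1⟩, ⟨2 | 1⟩, ⟨2 | 1⟩, ⟨2 | 1 1⟩, ⟨2 | 1 1⟩, ⟨2 | 1 1⟩, ⟨2 | 1 1⟩, ⟨2 | 1 1⟩, ⟨2 | 1 1⟩, ⟨2 | 1 1⟩, ⟨2 | 1 1⟩, ⟨2 | 1 1⟩, ⟨2 | 1 1 2⟩, ⟨2 | 1 2⟩, ⟨2 | 1 2⟩, ⟨2 | 1 2⟩, ⟨2 | 1 2⟩, ⟨2 | 2 2⟩, ⟨3 | 1⟩, ⟨3 | 1⟩, ⟨3 | 1⟩]


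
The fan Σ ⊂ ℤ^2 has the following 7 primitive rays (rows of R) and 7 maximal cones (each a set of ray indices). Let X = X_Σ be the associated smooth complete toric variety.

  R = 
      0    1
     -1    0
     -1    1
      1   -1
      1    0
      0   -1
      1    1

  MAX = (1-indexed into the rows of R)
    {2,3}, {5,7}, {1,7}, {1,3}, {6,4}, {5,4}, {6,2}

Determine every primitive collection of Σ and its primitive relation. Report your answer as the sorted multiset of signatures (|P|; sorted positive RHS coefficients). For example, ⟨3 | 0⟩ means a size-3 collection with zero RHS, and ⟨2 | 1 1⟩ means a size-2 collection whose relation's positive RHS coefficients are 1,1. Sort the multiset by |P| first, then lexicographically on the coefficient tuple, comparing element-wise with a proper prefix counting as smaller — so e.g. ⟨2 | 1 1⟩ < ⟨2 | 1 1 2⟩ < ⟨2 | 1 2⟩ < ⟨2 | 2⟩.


The 14 primitive collections of Σ (r=7, n=2):

  P = {1,6}:  v_{1} + v_{6} = 0 — sig = ⟨2 | 0⟩
  P = {2,5}:  v_{2} + v_{5} = 0 — sig = ⟨2 | 0⟩
  P = {3,4}:  v_{3} + v_{4} = 0 — sig = ⟨2 | 0⟩
  P = {1,2}:  v_{1} + v_{2} = v_{3} — sig = ⟨2 | 1⟩
  P = {1,4}:  v_{1} + v_{4} = v_{5} — sig = ⟨2 | 1⟩
  P = {1,5}:  v_{1} + v_{5} = v_{7} — sig = ⟨2 | 1⟩
  P = {2,4}:  v_{2} + v_{4} = v_{6} — sig = ⟨2 | 1⟩
  P = {2,7}:  v_{2} + v_{7} = v_{1} — sig = ⟨2 | 1⟩
  P = {3,5}:  v_{3} + v_{5} = v_{1} — sig = ⟨2 | 1⟩
  P = {3,6}:  v_{3} + v_{6} = v_{2} — sig = ⟨2 | 1⟩
  P = {5,6}:  v_{5} + v_{6} = v_{4} — sig = ⟨2 | 1⟩
  P = {6,7}:  v_{6} + v_{7} = v_{5} — sig = ⟨2 | 1⟩
  P = {3,7}:  v_{3} + v_{7} = 2·v_{1} — sig = ⟨2 | 2⟩
  P = {4,7}:  v_{4} + v_{7} = 2·v_{5} — sig = ⟨2 | 2⟩

so the primitive-relation signature multiset is
[⟨2 | 0⟩, ⟨2 | 0⟩, ⟨2 | 0⟩, ⟨2 | 1⟩, ⟨2 | 1⟩, ⟨2 | 1⟩, ⟨2 | 1⟩, ⟨2 | 1⟩, ⟨2 | 1⟩, ⟨2 | 1⟩, ⟨2 | 1⟩, ⟨2 | 1⟩, ⟨2 | 2⟩, ⟨2 | 2⟩]


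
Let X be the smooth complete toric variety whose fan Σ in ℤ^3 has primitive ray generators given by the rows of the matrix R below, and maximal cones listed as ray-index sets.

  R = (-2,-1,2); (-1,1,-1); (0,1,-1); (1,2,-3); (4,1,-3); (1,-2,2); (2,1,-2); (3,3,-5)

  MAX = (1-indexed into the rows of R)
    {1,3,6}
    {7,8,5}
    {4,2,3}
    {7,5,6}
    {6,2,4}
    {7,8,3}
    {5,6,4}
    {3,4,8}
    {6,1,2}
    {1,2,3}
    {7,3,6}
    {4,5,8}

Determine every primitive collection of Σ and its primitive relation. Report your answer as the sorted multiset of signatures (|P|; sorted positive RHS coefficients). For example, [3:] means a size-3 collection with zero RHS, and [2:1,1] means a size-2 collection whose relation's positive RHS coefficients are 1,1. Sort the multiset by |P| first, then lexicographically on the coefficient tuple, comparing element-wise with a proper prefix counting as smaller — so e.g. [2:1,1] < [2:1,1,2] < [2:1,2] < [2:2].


Δ(Σ) — 8 vertices, 12 min non-faces:

  P={1,7}:  v_{1} + v_{7} = 0  ⇒ sig = [2:]
  P={1,4}:  v_{1} + v_{4} = v_{2}  ⇒ sig = [2:1]
  P={1,8}:  v_{1} + v_{8} = v_{4}  ⇒ sig = [2:1]
  P={2,7}:  v_{2} + v_{7} = v_{4}  ⇒ sig = [2:1]
  P={4,7}:  v_{4} + v_{7} = v_{8}  ⇒ sig = [2:1]
  P={6,8}:  v_{6} + v_{8} = v_{5}  ⇒ sig = [2:1]
  P={1,5}:  v_{1} + v_{5} = v_{4} + v_{6}  ⇒ sig = [2:1,1]
  P={2,5}:  v_{2} + v_{5} = 2·v_{4} + v_{6}  ⇒ sig = [2:1,2]
  P={2,8}:  v_{2} + v_{8} = 2·v_{4}  ⇒ sig = [2:2]
  P={3,5}:  v_{3} + v_{5} = 2·v_{7}  ⇒ sig = [2:2]
  P={2,3,6}:  v_{2} + v_{3} + v_{6} = 0  ⇒ sig = [3:]
  P={3,4,6}:  v_{3} + v_{4} + v_{6} = v_{7}  ⇒ sig = [3:1]

so the primitive-relation signature multiset is
{ [2:],  [2:1] ×5,  [2:1,1],  [2:1,2],  [2:2] ×2,  [3:],  [3:1] }


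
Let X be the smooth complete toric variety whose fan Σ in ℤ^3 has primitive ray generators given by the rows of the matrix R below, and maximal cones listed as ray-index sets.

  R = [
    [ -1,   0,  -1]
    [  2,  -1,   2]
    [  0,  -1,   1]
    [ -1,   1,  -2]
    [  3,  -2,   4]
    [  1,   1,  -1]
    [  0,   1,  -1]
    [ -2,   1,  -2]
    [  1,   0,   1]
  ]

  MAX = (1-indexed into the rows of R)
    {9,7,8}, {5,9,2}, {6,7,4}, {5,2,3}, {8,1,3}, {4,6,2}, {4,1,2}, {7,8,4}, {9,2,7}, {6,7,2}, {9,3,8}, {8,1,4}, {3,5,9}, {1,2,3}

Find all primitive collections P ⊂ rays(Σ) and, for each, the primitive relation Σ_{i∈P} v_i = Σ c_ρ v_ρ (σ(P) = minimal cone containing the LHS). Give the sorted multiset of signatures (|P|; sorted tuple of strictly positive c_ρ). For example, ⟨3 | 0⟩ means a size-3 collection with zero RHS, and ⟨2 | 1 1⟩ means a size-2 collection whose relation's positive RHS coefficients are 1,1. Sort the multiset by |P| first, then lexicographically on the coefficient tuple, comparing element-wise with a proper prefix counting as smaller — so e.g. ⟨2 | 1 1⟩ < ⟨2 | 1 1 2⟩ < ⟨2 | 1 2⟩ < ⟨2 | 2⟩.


Minimal non-faces — 17 found among 9 rays, 14 max cones:

  {1,9}:  v_{1} + v_{9} = 0  ⇒ sig = ⟨2 | 0⟩
  {2,8}:  v_{2} + v_{8} = 0  ⇒ sig = ⟨2 | 0⟩
  {3,7}:  v_{3} + v_{7} = 0  ⇒ sig = ⟨2 | 0⟩
  {1,7}:  v_{1} + v_{7} = v_{4}  ⇒ sig = ⟨2 | 1⟩
  {3,4}:  v_{3} + v_{4} = v_{1}  ⇒ sig = ⟨2 | 1⟩
  {4,5}:  v_{4} + v_{5} = v_{2}  ⇒ sig = ⟨2 | 1⟩
  {4,9}:  v_{4} + v_{9} = v_{7}  ⇒ sig = ⟨2 | 1⟩
  {1,5}:  v_{1} + v_{5} = v_{2} + v_{3}  ⇒ sig = ⟨2 | 1 1⟩
  {3,6}:  v_{3} + v_{6} = v_{2} + v_{4}  ⇒ sig = ⟨2 | 1 1⟩
  {5,7}:  v_{5} + v_{7} = v_{2} + v_{9}  ⇒ sig = ⟨2 | 1 1⟩
  {5,8}:  v_{5} + v_{8} = v_{3} + v_{9}  ⇒ sig = ⟨2 | 1 1⟩
  {6,8}:  v_{6} + v_{8} = v_{4} + v_{7}  ⇒ sig = ⟨2 | 1 1⟩
  {1,6}:  v_{1} + v_{6} = v_{2} + 2·v_{4}  ⇒ sig = ⟨2 | 1 2⟩
  {5,6}:  v_{5} + v_{6} = 2·v_{2} + v_{7}  ⇒ sig = ⟨2 | 1 2⟩
  {6,9}:  v_{6} + v_{9} = v_{2} + 2·v_{7}  ⇒ sig = ⟨2 | 1 2⟩
  {2,3,9}:  v_{2} + v_{3} + v_{9} = v_{5}  ⇒ sig = ⟨3 | 1⟩
  {2,4,7}:  v_{2} + v_{4} + v_{7} = v_{6}  ⇒ sig = ⟨3 | 1⟩

Signatures (|P|; sorted positive RHS coefficients), sorted:
    ⟨2 | 0⟩
    ⟨2 | 0⟩
    ⟨2 | 0⟩
    ⟨2 | 1⟩
    ⟨2 | 1⟩
    ⟨2 | 1⟩
    ⟨2 | 1⟩
    ⟨2 | 1 1⟩
    ⟨2 | 1 1⟩
    ⟨2 | 1 1⟩
    ⟨2 | 1 1⟩
    ⟨2 | 1 1⟩
    ⟨2 | 1 2⟩
    ⟨2 | 1 2⟩
    ⟨2 | 1 2⟩
    ⟨3 | 1⟩
    ⟨3 | 1⟩


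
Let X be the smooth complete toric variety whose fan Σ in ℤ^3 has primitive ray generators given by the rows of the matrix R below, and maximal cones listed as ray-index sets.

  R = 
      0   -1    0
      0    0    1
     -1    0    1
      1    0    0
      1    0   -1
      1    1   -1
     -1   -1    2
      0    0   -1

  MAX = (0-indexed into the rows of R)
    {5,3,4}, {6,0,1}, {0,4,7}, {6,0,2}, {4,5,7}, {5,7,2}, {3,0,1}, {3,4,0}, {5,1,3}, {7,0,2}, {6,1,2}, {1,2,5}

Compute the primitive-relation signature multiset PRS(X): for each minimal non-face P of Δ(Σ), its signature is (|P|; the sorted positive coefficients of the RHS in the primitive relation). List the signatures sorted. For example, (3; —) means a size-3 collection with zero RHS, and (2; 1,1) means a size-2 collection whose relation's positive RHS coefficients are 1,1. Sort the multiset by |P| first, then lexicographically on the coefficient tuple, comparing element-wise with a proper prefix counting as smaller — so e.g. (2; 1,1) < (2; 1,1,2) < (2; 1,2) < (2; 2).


11 collections generate NE(X_Σ); each relation:

  P={1,7}:  v_{1} + v_{7} = 0 — sig = (2; —)
  P={2,4}:  v_{2} + v_{4} = 0 — sig = (2; —)
  P={0,5}:  v_{0} + v_{5} = v_{4} — sig = (2; 1)
  P={1,4}:  v_{1} + v_{4} = v_{3} — sig = (2; 1)
  P={2,3}:  v_{2} + v_{3} = v_{1} — sig = (2; 1)
  P={3,7}:  v_{3} + v_{7} = v_{4} — sig = (2; 1)
  P={5,6}:  v_{5} + v_{6} = v_{1} — sig = (2; 1)
  P={4,6}:  v_{4} + v_{6} = v_{0} + v_{1} — sig = (2; 1,1)
  P={6,7}:  v_{6} + v_{7} = v_{0} + v_{2} — sig = (2; 1,1)
  P={3,6}:  v_{3} + v_{6} = v_{0} + 2·v_{1} — sig = (2; 1,2)
  P={0,1,2}:  v_{0} + v_{1} + v_{2} = v_{6} — sig = (3; 1)

so the primitive-relation signature multiset is
    (2; —)
    (2; —)
    (2; 1)
    (2; 1)
    (2; 1)
    (2; 1)
    (2; 1)
    (2; 1,1)
    (2; 1,1)
    (2; 1,2)
    (3; 1)


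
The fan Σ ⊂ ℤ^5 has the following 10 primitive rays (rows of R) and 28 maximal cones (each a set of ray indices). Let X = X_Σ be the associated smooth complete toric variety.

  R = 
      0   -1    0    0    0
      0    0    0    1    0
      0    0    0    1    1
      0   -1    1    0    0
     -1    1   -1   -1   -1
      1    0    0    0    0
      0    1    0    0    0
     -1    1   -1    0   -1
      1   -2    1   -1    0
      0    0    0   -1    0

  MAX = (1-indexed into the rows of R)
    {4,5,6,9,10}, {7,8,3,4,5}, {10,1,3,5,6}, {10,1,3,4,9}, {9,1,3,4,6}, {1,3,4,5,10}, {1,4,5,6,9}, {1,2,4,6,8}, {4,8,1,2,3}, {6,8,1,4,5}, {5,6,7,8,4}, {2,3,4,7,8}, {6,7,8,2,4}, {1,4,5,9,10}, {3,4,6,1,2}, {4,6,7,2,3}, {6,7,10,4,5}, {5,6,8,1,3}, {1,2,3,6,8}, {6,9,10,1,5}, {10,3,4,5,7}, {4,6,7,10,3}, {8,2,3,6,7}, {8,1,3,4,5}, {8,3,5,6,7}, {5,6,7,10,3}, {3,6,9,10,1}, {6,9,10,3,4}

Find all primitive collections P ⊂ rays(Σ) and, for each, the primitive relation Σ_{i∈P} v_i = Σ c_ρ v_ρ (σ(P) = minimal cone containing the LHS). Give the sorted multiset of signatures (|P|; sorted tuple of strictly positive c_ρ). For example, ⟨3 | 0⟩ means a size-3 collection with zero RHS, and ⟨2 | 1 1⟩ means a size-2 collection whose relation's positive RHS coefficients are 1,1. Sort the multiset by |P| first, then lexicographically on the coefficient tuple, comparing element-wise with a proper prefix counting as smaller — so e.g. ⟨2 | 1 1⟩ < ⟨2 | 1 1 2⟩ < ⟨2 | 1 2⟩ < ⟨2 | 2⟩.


Σ has 11 primitive collections:

  P = {1,7}:  v_{1} + v_{7} = 0 ; sig = ⟨2 | 0⟩
  P = {2,10}:  v_{2} + v_{10} = 0 ; sig = ⟨2 | 0⟩
  P = {2,5}:  v_{2} + v_{5} = v_{8} ; sig = ⟨2 | 1⟩
  P = {8,10}:  v_{8} + v_{10} = v_{5} ; sig = ⟨2 | 1⟩
  P = {2,9}:  v_{2} + v_{9} = v_{1} + v_{4} + v_{6} ; sig = ⟨2 | 1 1 1⟩
  P = {7,9}:  v_{7} + v_{9} = v_{4} + v_{6} + v_{10} ; sig = ⟨2 | 1 1 1⟩
  P = {8,9}:  v_{8} + v_{9} = v_{1} + v_{4} + v_{5} + v_{6} ; sig = ⟨2 | 1 1 1 1⟩
  P = {3,5,9}:  v_{3} + v_{5} + v_{9} = v_{1} + v_{10} ; sig = ⟨3 | 1 1⟩
  P = {3,4,5,6}:  v_{3} + v_{4} + v_{5} + v_{6} = 0 ; sig = ⟨4 | 0⟩
  P = {1,4,6,10}:  v_{1} + v_{4} + v_{6} + v_{10} = v_{9} ; sig = ⟨4 | 1⟩
  P = {3,4,6,8}:  v_{3} + v_{4} + v_{6} + v_{8} = v_{2} ; sig = ⟨4 | 1⟩

Sorted signature multiset PRS(X):
{ ⟨2 | 0⟩ ×2,  ⟨2 | 1⟩ ×2,  ⟨2 | 1 1 1⟩ ×2,  ⟨2 | 1 1 1 1⟩,  ⟨3 | 1 1⟩,  ⟨4 | 0⟩,  ⟨4 | 1⟩ ×2 }


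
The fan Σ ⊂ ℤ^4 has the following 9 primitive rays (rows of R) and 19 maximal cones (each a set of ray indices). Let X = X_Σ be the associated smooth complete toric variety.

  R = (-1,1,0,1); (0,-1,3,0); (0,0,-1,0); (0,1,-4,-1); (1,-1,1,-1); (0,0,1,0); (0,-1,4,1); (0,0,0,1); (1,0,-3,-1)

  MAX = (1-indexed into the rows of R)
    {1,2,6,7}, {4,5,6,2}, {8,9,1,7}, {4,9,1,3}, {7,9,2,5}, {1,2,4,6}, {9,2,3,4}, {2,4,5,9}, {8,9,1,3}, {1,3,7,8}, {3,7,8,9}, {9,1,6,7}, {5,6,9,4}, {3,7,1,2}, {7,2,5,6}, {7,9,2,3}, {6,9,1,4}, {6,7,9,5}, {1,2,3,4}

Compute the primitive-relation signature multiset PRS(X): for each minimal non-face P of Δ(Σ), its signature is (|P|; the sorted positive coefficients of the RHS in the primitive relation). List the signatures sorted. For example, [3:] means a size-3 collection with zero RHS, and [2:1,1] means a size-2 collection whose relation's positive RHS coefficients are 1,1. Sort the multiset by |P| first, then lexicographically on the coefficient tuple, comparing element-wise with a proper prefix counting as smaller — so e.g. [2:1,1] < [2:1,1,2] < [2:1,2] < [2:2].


11 minimal non-faces of Δ(Σ) (on 9 rays):

  • {3,6}:  v_{3} + v_{6} = 0  →  sig = [2:]
  • {4,7}:  v_{4} + v_{7} = 0  →  sig = [2:]
  • {1,5}:  v_{1} + v_{5} = v_{6}  →  sig = [2:1]
  • {2,8}:  v_{2} + v_{8} = v_{3} + v_{7}  →  sig = [2:1,1]
  • {3,5}:  v_{3} + v_{5} = v_{2} + v_{9}  →  sig = [2:1,1]
  • {5,8}:  v_{5} + v_{8} = v_{7} + v_{9}  →  sig = [2:1,1]
  • {4,8}:  v_{4} + v_{8} = v_{1} + v_{3} + v_{9}  →  sig = [2:1,1,1]
  • {6,8}:  v_{6} + v_{8} = v_{1} + v_{7} + v_{9}  →  sig = [2:1,1,1]
  • {1,2,9}:  v_{1} + v_{2} + v_{9} = 0  →  sig = [3:]
  • {2,6,9}:  v_{2} + v_{6} + v_{9} = v_{5}  →  sig = [3:1]
  • {1,3,7,9}:  v_{1} + v_{3} + v_{7} + v_{9} = v_{8}  →  sig = [4:1]

so the primitive-relation signature multiset is
    |P|=2: 8 collections, coeffs (), (), (1), (1,1), (1,1), (1,1), (1,1,1), (1,1,1)
    |P|=3: 2 collections, coeffs (), (1)
    |P|=4: 1 collection, coeffs (1)


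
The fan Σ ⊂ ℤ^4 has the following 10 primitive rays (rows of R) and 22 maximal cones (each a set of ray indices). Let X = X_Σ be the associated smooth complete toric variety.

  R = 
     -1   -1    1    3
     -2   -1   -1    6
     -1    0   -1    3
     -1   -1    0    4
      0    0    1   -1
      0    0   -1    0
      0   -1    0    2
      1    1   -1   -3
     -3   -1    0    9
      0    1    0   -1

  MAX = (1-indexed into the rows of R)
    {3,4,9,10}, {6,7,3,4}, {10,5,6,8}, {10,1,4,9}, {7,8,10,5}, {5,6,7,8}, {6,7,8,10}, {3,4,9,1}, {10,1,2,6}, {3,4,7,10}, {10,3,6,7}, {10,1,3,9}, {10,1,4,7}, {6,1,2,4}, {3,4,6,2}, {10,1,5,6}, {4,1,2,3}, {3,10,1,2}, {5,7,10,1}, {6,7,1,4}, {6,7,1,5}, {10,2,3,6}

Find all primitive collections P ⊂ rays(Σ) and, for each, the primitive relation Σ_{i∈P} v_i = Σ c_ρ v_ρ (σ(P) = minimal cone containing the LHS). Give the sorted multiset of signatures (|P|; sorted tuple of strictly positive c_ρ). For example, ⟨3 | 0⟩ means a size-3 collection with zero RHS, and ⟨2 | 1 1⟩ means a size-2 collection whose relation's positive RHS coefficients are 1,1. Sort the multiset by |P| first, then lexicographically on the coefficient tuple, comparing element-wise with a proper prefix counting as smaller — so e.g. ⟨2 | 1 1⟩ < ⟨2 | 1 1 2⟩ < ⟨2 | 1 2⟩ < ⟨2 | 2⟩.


Primitive collections (20):

  P = {1,8}:  v_{1} + v_{8} = 0  →  sig = ⟨2 | 0⟩
  P = {4,5}:  v_{4} + v_{5} = v_{1}  →  sig = ⟨2 | 1⟩
  P = {2,8}:  v_{2} + v_{8} = v_{3} + v_{6}  →  sig = ⟨2 | 1 1⟩
  P = {3,5}:  v_{3} + v_{5} = v_{1} + v_{6} + v_{10}  →  sig = ⟨2 | 1 1 1⟩
  P = {4,8}:  v_{4} + v_{8} = v_{6} + v_{7} + v_{10}  →  sig = ⟨2 | 1 1 1⟩
  P = {8,9}:  v_{8} + v_{9} = v_{3} + v_{4} + v_{10}  →  sig = ⟨2 | 1 1 1⟩
  P = {5,9}:  v_{5} + v_{9} = 2·v_{1} + v_{3} + v_{10}  →  sig = ⟨2 | 1 1 2⟩
  P = {2,7}:  v_{2} + v_{7} = 2·v_{4} + v_{6}  →  sig = ⟨2 | 1 2⟩
  P = {6,9}:  v_{6} + v_{9} = v_{1} + 2·v_{3}  →  sig = ⟨2 | 1 2⟩
  P = {2,5}:  v_{2} + v_{5} = 2·v_{1} + 2·v_{6} + v_{10}  →  sig = ⟨2 | 1 2 2⟩
  P = {3,8}:  v_{3} + v_{8} = 2·v_{6} + v_{7} + 2·v_{10}  →  sig = ⟨2 | 1 2 2⟩
  P = {7,9}:  v_{7} + v_{9} = 3·v_{4} + v_{10}  →  sig = ⟨2 | 1 3⟩
  P = {2,9}:  v_{2} + v_{9} = 2·v_{1} + 3·v_{3}  →  sig = ⟨2 | 2 3⟩
  P = {1,3,6}:  v_{1} + v_{3} + v_{6} = v_{2}  →  sig = ⟨3 | 1⟩
  P = {4,6,10}:  v_{4} + v_{6} + v_{10} = v_{3}  →  sig = ⟨3 | 1⟩
  P = {2,4,10}:  v_{2} + v_{4} + v_{10} = v_{1} + 2·v_{3}  →  sig = ⟨3 | 1 2⟩
  P = {1,3,7}:  v_{1} + v_{3} + v_{7} = 2·v_{4}  →  sig = ⟨3 | 2⟩
  P = {5,6,7,10}:  v_{5} + v_{6} + v_{7} + v_{10} = 0  →  sig = ⟨4 | 0⟩
  P = {1,3,4,10}:  v_{1} + v_{3} + v_{4} + v_{10} = v_{9}  →  sig = ⟨4 | 1⟩
  P = {1,6,7,10}:  v_{1} + v_{6} + v_{7} + v_{10} = v_{4}  →  sig = ⟨4 | 1⟩

Hence PRS(X_Σ) =
[⟨2 | 0⟩, ⟨2 | 1⟩, ⟨2 | 1 1⟩, ⟨2 | 1 1 1⟩, ⟨2 | 1 1 1⟩, ⟨2 | 1 1 1⟩, ⟨2 | 1 1 2⟩, ⟨2 | 1 2⟩, ⟨2 | 1 2⟩, ⟨2 | 1 2 2⟩, ⟨2 | 1 2 2⟩, ⟨2 | 1 3⟩, ⟨2 | 2 3⟩, ⟨3 | 1⟩, ⟨3 | 1⟩, ⟨3 | 1 2⟩, ⟨3 | 2⟩, ⟨4 | 0⟩, ⟨4 | 1⟩, ⟨4 | 1⟩]


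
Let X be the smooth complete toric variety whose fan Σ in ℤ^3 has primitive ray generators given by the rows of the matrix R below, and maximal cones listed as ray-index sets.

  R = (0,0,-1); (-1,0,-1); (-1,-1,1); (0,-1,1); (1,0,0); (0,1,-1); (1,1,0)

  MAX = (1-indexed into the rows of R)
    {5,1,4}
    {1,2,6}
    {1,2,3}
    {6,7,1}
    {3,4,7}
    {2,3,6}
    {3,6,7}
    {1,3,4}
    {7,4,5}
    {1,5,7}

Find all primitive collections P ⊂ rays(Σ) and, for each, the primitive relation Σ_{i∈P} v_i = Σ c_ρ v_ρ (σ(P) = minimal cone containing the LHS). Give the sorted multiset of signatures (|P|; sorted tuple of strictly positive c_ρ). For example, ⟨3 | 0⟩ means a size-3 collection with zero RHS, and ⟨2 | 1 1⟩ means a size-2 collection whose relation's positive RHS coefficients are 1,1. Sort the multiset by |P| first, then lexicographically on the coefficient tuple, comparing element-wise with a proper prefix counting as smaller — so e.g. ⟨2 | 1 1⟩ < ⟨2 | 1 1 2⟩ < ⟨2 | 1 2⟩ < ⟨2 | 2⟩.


9 collections generate NE(X_Σ); each relation:

  P={4,6}:  v_{4} + v_{6} = 0  →  sig = ⟨2 | 0⟩
  P={2,5}:  v_{2} + v_{5} = v_{1}  →  sig = ⟨2 | 1⟩
  P={2,7}:  v_{2} + v_{7} = v_{6}  →  sig = ⟨2 | 1⟩
  P={3,5}:  v_{3} + v_{5} = v_{4}  →  sig = ⟨2 | 1⟩
  P={2,4}:  v_{2} + v_{4} = v_{1} + v_{3}  →  sig = ⟨2 | 1 1⟩
  P={5,6}:  v_{5} + v_{6} = v_{1} + v_{7}  →  sig = ⟨2 | 1 1⟩
  P={1,3,7}:  v_{1} + v_{3} + v_{7} = 0  →  sig = ⟨3 | 0⟩
  P={1,3,6}:  v_{1} + v_{3} + v_{6} = v_{2}  →  sig = ⟨3 | 1⟩
  P={1,4,7}:  v_{1} + v_{4} + v_{7} = v_{5}  →  sig = ⟨3 | 1⟩

Sorted signature multiset PRS(X):
    |P|=2: 6 collections, coeffs (), (1), (1), (1), (1,1), (1,1)
    |P|=3: 3 collections, coeffs (), (1), (1)
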